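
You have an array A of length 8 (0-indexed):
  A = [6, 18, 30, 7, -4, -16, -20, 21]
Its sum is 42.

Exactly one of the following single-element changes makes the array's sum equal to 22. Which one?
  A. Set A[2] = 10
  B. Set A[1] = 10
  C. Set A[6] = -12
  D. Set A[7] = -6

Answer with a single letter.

Option A: A[2] 30->10, delta=-20, new_sum=42+(-20)=22 <-- matches target
Option B: A[1] 18->10, delta=-8, new_sum=42+(-8)=34
Option C: A[6] -20->-12, delta=8, new_sum=42+(8)=50
Option D: A[7] 21->-6, delta=-27, new_sum=42+(-27)=15

Answer: A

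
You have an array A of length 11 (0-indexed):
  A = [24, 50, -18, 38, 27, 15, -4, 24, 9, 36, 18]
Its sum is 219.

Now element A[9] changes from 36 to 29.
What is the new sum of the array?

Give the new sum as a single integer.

Old value at index 9: 36
New value at index 9: 29
Delta = 29 - 36 = -7
New sum = old_sum + delta = 219 + (-7) = 212

Answer: 212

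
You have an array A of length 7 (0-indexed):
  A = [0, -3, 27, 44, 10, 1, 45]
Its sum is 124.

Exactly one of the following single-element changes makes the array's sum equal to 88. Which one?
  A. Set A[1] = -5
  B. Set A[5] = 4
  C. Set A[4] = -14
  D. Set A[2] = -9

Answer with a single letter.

Option A: A[1] -3->-5, delta=-2, new_sum=124+(-2)=122
Option B: A[5] 1->4, delta=3, new_sum=124+(3)=127
Option C: A[4] 10->-14, delta=-24, new_sum=124+(-24)=100
Option D: A[2] 27->-9, delta=-36, new_sum=124+(-36)=88 <-- matches target

Answer: D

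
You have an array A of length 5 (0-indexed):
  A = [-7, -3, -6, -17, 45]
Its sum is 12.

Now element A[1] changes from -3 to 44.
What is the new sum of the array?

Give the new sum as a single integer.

Answer: 59

Derivation:
Old value at index 1: -3
New value at index 1: 44
Delta = 44 - -3 = 47
New sum = old_sum + delta = 12 + (47) = 59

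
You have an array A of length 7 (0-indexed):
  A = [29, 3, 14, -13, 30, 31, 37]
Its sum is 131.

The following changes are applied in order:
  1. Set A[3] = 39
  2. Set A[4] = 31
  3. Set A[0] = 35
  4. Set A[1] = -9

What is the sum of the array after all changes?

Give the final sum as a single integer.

Answer: 178

Derivation:
Initial sum: 131
Change 1: A[3] -13 -> 39, delta = 52, sum = 183
Change 2: A[4] 30 -> 31, delta = 1, sum = 184
Change 3: A[0] 29 -> 35, delta = 6, sum = 190
Change 4: A[1] 3 -> -9, delta = -12, sum = 178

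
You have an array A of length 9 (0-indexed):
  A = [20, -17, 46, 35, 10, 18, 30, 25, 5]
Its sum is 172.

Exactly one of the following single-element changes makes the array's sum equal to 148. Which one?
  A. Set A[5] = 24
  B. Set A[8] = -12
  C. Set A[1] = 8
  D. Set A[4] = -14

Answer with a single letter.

Option A: A[5] 18->24, delta=6, new_sum=172+(6)=178
Option B: A[8] 5->-12, delta=-17, new_sum=172+(-17)=155
Option C: A[1] -17->8, delta=25, new_sum=172+(25)=197
Option D: A[4] 10->-14, delta=-24, new_sum=172+(-24)=148 <-- matches target

Answer: D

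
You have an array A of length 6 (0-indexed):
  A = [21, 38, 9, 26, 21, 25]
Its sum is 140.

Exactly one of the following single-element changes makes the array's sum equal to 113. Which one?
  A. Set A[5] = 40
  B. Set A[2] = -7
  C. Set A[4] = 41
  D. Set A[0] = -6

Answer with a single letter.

Answer: D

Derivation:
Option A: A[5] 25->40, delta=15, new_sum=140+(15)=155
Option B: A[2] 9->-7, delta=-16, new_sum=140+(-16)=124
Option C: A[4] 21->41, delta=20, new_sum=140+(20)=160
Option D: A[0] 21->-6, delta=-27, new_sum=140+(-27)=113 <-- matches target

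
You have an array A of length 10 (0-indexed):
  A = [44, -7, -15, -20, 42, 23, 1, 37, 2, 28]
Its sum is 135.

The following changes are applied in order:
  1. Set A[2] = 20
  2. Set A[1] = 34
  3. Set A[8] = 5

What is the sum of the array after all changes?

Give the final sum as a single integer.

Answer: 214

Derivation:
Initial sum: 135
Change 1: A[2] -15 -> 20, delta = 35, sum = 170
Change 2: A[1] -7 -> 34, delta = 41, sum = 211
Change 3: A[8] 2 -> 5, delta = 3, sum = 214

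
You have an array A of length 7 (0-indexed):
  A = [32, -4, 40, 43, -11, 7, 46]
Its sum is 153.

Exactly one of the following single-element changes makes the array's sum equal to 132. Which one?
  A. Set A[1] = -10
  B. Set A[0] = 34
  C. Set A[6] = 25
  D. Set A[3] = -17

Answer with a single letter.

Option A: A[1] -4->-10, delta=-6, new_sum=153+(-6)=147
Option B: A[0] 32->34, delta=2, new_sum=153+(2)=155
Option C: A[6] 46->25, delta=-21, new_sum=153+(-21)=132 <-- matches target
Option D: A[3] 43->-17, delta=-60, new_sum=153+(-60)=93

Answer: C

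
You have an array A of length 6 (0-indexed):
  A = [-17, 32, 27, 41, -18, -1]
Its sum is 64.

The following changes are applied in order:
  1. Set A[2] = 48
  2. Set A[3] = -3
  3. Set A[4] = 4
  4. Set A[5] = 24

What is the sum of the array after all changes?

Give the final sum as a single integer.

Answer: 88

Derivation:
Initial sum: 64
Change 1: A[2] 27 -> 48, delta = 21, sum = 85
Change 2: A[3] 41 -> -3, delta = -44, sum = 41
Change 3: A[4] -18 -> 4, delta = 22, sum = 63
Change 4: A[5] -1 -> 24, delta = 25, sum = 88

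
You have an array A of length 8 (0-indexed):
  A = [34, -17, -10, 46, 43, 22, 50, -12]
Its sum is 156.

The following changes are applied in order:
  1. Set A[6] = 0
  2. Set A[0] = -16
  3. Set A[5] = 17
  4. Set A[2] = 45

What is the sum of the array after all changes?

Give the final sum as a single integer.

Initial sum: 156
Change 1: A[6] 50 -> 0, delta = -50, sum = 106
Change 2: A[0] 34 -> -16, delta = -50, sum = 56
Change 3: A[5] 22 -> 17, delta = -5, sum = 51
Change 4: A[2] -10 -> 45, delta = 55, sum = 106

Answer: 106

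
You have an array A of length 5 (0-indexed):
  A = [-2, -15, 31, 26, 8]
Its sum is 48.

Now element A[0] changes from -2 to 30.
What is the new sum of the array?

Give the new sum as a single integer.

Answer: 80

Derivation:
Old value at index 0: -2
New value at index 0: 30
Delta = 30 - -2 = 32
New sum = old_sum + delta = 48 + (32) = 80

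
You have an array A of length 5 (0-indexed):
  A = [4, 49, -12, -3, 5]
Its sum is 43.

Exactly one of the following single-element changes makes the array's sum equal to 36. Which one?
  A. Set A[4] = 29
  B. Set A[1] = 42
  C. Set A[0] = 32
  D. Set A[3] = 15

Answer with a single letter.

Option A: A[4] 5->29, delta=24, new_sum=43+(24)=67
Option B: A[1] 49->42, delta=-7, new_sum=43+(-7)=36 <-- matches target
Option C: A[0] 4->32, delta=28, new_sum=43+(28)=71
Option D: A[3] -3->15, delta=18, new_sum=43+(18)=61

Answer: B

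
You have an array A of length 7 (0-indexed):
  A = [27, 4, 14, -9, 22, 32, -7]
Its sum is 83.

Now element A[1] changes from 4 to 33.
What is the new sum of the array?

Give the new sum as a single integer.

Old value at index 1: 4
New value at index 1: 33
Delta = 33 - 4 = 29
New sum = old_sum + delta = 83 + (29) = 112

Answer: 112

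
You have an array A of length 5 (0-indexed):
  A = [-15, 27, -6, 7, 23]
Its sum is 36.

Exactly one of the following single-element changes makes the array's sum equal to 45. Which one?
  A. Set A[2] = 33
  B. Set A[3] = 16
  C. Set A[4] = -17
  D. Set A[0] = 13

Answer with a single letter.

Option A: A[2] -6->33, delta=39, new_sum=36+(39)=75
Option B: A[3] 7->16, delta=9, new_sum=36+(9)=45 <-- matches target
Option C: A[4] 23->-17, delta=-40, new_sum=36+(-40)=-4
Option D: A[0] -15->13, delta=28, new_sum=36+(28)=64

Answer: B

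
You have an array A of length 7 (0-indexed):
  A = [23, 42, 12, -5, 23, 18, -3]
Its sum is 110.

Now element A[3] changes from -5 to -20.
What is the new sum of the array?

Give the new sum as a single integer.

Answer: 95

Derivation:
Old value at index 3: -5
New value at index 3: -20
Delta = -20 - -5 = -15
New sum = old_sum + delta = 110 + (-15) = 95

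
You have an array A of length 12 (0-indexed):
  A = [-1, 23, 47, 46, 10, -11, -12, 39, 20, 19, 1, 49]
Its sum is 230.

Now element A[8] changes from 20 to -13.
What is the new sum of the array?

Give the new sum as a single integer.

Answer: 197

Derivation:
Old value at index 8: 20
New value at index 8: -13
Delta = -13 - 20 = -33
New sum = old_sum + delta = 230 + (-33) = 197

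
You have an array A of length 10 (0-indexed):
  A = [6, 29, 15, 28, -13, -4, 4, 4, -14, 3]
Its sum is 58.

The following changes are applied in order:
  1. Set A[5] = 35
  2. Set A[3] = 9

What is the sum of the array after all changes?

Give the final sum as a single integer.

Initial sum: 58
Change 1: A[5] -4 -> 35, delta = 39, sum = 97
Change 2: A[3] 28 -> 9, delta = -19, sum = 78

Answer: 78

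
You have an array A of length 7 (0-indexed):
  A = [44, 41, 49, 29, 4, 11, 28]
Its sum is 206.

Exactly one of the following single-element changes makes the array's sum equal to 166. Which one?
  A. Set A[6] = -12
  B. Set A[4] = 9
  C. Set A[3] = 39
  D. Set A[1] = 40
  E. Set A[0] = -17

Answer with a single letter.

Answer: A

Derivation:
Option A: A[6] 28->-12, delta=-40, new_sum=206+(-40)=166 <-- matches target
Option B: A[4] 4->9, delta=5, new_sum=206+(5)=211
Option C: A[3] 29->39, delta=10, new_sum=206+(10)=216
Option D: A[1] 41->40, delta=-1, new_sum=206+(-1)=205
Option E: A[0] 44->-17, delta=-61, new_sum=206+(-61)=145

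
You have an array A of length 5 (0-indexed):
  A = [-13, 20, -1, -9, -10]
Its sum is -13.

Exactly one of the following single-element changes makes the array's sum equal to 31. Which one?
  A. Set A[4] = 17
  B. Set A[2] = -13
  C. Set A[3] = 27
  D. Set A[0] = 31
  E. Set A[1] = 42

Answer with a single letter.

Option A: A[4] -10->17, delta=27, new_sum=-13+(27)=14
Option B: A[2] -1->-13, delta=-12, new_sum=-13+(-12)=-25
Option C: A[3] -9->27, delta=36, new_sum=-13+(36)=23
Option D: A[0] -13->31, delta=44, new_sum=-13+(44)=31 <-- matches target
Option E: A[1] 20->42, delta=22, new_sum=-13+(22)=9

Answer: D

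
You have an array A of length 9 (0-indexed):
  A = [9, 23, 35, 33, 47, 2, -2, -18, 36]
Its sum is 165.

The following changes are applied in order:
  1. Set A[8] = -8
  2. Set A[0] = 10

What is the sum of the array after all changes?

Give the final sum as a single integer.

Initial sum: 165
Change 1: A[8] 36 -> -8, delta = -44, sum = 121
Change 2: A[0] 9 -> 10, delta = 1, sum = 122

Answer: 122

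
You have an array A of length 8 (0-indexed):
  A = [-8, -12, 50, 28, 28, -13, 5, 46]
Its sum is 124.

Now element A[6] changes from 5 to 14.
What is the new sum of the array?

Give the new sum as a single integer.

Old value at index 6: 5
New value at index 6: 14
Delta = 14 - 5 = 9
New sum = old_sum + delta = 124 + (9) = 133

Answer: 133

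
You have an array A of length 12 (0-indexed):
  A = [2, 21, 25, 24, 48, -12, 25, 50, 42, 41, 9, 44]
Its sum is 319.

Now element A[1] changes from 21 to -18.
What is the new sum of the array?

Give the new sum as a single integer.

Answer: 280

Derivation:
Old value at index 1: 21
New value at index 1: -18
Delta = -18 - 21 = -39
New sum = old_sum + delta = 319 + (-39) = 280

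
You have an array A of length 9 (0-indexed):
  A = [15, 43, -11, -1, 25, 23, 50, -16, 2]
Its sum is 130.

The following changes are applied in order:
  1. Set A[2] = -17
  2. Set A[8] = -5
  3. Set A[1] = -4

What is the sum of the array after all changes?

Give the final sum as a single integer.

Answer: 70

Derivation:
Initial sum: 130
Change 1: A[2] -11 -> -17, delta = -6, sum = 124
Change 2: A[8] 2 -> -5, delta = -7, sum = 117
Change 3: A[1] 43 -> -4, delta = -47, sum = 70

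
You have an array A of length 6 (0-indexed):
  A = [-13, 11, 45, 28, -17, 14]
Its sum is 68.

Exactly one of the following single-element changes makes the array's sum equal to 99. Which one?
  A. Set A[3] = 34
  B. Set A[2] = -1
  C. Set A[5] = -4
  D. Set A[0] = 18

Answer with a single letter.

Answer: D

Derivation:
Option A: A[3] 28->34, delta=6, new_sum=68+(6)=74
Option B: A[2] 45->-1, delta=-46, new_sum=68+(-46)=22
Option C: A[5] 14->-4, delta=-18, new_sum=68+(-18)=50
Option D: A[0] -13->18, delta=31, new_sum=68+(31)=99 <-- matches target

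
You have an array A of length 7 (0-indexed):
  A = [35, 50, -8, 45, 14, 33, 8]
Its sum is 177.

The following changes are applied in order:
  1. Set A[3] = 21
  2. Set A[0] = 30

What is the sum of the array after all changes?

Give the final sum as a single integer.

Initial sum: 177
Change 1: A[3] 45 -> 21, delta = -24, sum = 153
Change 2: A[0] 35 -> 30, delta = -5, sum = 148

Answer: 148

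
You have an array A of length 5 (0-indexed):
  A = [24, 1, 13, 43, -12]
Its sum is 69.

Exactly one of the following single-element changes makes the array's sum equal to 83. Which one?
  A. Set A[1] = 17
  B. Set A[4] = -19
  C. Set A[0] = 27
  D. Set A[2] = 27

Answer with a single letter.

Option A: A[1] 1->17, delta=16, new_sum=69+(16)=85
Option B: A[4] -12->-19, delta=-7, new_sum=69+(-7)=62
Option C: A[0] 24->27, delta=3, new_sum=69+(3)=72
Option D: A[2] 13->27, delta=14, new_sum=69+(14)=83 <-- matches target

Answer: D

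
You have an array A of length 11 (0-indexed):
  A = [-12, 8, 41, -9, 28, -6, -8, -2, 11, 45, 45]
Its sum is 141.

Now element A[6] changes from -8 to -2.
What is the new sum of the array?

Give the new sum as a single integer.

Old value at index 6: -8
New value at index 6: -2
Delta = -2 - -8 = 6
New sum = old_sum + delta = 141 + (6) = 147

Answer: 147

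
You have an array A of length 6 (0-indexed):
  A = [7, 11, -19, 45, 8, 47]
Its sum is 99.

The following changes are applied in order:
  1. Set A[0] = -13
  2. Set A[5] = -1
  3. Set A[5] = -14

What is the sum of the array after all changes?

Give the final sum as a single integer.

Answer: 18

Derivation:
Initial sum: 99
Change 1: A[0] 7 -> -13, delta = -20, sum = 79
Change 2: A[5] 47 -> -1, delta = -48, sum = 31
Change 3: A[5] -1 -> -14, delta = -13, sum = 18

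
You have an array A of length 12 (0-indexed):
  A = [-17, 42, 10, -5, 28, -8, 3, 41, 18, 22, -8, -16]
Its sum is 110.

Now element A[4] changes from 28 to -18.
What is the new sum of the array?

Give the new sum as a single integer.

Old value at index 4: 28
New value at index 4: -18
Delta = -18 - 28 = -46
New sum = old_sum + delta = 110 + (-46) = 64

Answer: 64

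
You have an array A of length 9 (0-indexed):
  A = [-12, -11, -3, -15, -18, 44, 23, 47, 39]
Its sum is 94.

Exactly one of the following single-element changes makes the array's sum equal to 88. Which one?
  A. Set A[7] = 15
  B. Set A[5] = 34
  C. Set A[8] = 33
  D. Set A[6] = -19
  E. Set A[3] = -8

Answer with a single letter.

Answer: C

Derivation:
Option A: A[7] 47->15, delta=-32, new_sum=94+(-32)=62
Option B: A[5] 44->34, delta=-10, new_sum=94+(-10)=84
Option C: A[8] 39->33, delta=-6, new_sum=94+(-6)=88 <-- matches target
Option D: A[6] 23->-19, delta=-42, new_sum=94+(-42)=52
Option E: A[3] -15->-8, delta=7, new_sum=94+(7)=101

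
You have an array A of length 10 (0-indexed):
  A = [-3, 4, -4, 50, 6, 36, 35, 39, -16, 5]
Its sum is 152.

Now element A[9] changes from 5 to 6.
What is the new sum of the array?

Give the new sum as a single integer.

Answer: 153

Derivation:
Old value at index 9: 5
New value at index 9: 6
Delta = 6 - 5 = 1
New sum = old_sum + delta = 152 + (1) = 153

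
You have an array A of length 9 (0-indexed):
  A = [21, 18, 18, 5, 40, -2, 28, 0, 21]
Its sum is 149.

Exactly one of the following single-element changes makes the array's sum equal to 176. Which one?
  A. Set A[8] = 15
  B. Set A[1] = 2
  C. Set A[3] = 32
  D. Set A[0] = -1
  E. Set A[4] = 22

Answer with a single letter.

Answer: C

Derivation:
Option A: A[8] 21->15, delta=-6, new_sum=149+(-6)=143
Option B: A[1] 18->2, delta=-16, new_sum=149+(-16)=133
Option C: A[3] 5->32, delta=27, new_sum=149+(27)=176 <-- matches target
Option D: A[0] 21->-1, delta=-22, new_sum=149+(-22)=127
Option E: A[4] 40->22, delta=-18, new_sum=149+(-18)=131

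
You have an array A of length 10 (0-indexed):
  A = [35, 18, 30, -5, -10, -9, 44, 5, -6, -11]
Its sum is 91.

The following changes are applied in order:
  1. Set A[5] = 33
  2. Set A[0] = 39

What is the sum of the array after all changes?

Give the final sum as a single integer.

Answer: 137

Derivation:
Initial sum: 91
Change 1: A[5] -9 -> 33, delta = 42, sum = 133
Change 2: A[0] 35 -> 39, delta = 4, sum = 137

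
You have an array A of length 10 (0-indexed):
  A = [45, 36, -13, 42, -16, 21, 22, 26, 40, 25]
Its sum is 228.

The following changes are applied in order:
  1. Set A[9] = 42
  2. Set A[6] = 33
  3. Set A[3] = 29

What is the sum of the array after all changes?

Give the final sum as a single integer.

Initial sum: 228
Change 1: A[9] 25 -> 42, delta = 17, sum = 245
Change 2: A[6] 22 -> 33, delta = 11, sum = 256
Change 3: A[3] 42 -> 29, delta = -13, sum = 243

Answer: 243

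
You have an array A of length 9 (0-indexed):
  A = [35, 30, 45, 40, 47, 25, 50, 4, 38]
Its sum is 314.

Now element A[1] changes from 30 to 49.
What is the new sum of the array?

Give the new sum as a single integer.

Answer: 333

Derivation:
Old value at index 1: 30
New value at index 1: 49
Delta = 49 - 30 = 19
New sum = old_sum + delta = 314 + (19) = 333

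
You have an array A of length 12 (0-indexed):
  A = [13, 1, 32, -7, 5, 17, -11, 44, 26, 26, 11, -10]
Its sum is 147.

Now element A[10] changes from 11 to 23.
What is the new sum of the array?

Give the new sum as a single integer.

Old value at index 10: 11
New value at index 10: 23
Delta = 23 - 11 = 12
New sum = old_sum + delta = 147 + (12) = 159

Answer: 159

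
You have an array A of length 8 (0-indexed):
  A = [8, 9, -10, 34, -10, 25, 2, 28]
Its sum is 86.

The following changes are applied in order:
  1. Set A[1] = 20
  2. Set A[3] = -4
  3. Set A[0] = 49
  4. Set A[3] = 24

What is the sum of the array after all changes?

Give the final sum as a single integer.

Answer: 128

Derivation:
Initial sum: 86
Change 1: A[1] 9 -> 20, delta = 11, sum = 97
Change 2: A[3] 34 -> -4, delta = -38, sum = 59
Change 3: A[0] 8 -> 49, delta = 41, sum = 100
Change 4: A[3] -4 -> 24, delta = 28, sum = 128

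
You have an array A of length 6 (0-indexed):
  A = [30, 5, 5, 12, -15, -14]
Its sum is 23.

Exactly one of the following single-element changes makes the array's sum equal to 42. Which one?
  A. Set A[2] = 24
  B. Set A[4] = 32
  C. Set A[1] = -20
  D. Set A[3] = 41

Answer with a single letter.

Option A: A[2] 5->24, delta=19, new_sum=23+(19)=42 <-- matches target
Option B: A[4] -15->32, delta=47, new_sum=23+(47)=70
Option C: A[1] 5->-20, delta=-25, new_sum=23+(-25)=-2
Option D: A[3] 12->41, delta=29, new_sum=23+(29)=52

Answer: A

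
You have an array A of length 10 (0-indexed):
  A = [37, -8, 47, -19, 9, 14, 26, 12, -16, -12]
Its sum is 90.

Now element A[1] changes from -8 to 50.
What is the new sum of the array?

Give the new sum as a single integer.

Old value at index 1: -8
New value at index 1: 50
Delta = 50 - -8 = 58
New sum = old_sum + delta = 90 + (58) = 148

Answer: 148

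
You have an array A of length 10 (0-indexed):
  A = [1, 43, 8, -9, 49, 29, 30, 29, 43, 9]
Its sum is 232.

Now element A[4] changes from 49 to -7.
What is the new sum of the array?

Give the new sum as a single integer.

Old value at index 4: 49
New value at index 4: -7
Delta = -7 - 49 = -56
New sum = old_sum + delta = 232 + (-56) = 176

Answer: 176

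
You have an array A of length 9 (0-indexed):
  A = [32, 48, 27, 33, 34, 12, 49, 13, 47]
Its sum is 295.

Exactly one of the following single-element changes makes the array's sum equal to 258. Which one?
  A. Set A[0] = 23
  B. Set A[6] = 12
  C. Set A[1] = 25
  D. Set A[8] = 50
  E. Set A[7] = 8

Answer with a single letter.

Answer: B

Derivation:
Option A: A[0] 32->23, delta=-9, new_sum=295+(-9)=286
Option B: A[6] 49->12, delta=-37, new_sum=295+(-37)=258 <-- matches target
Option C: A[1] 48->25, delta=-23, new_sum=295+(-23)=272
Option D: A[8] 47->50, delta=3, new_sum=295+(3)=298
Option E: A[7] 13->8, delta=-5, new_sum=295+(-5)=290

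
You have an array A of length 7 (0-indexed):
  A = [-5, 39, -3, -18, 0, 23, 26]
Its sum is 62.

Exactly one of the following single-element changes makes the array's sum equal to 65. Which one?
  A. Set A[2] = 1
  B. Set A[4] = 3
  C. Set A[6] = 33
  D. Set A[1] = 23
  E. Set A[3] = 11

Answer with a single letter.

Option A: A[2] -3->1, delta=4, new_sum=62+(4)=66
Option B: A[4] 0->3, delta=3, new_sum=62+(3)=65 <-- matches target
Option C: A[6] 26->33, delta=7, new_sum=62+(7)=69
Option D: A[1] 39->23, delta=-16, new_sum=62+(-16)=46
Option E: A[3] -18->11, delta=29, new_sum=62+(29)=91

Answer: B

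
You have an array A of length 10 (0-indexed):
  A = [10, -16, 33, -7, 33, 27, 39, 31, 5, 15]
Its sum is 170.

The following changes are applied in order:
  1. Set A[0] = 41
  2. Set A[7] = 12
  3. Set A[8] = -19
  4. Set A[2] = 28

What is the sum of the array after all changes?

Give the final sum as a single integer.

Initial sum: 170
Change 1: A[0] 10 -> 41, delta = 31, sum = 201
Change 2: A[7] 31 -> 12, delta = -19, sum = 182
Change 3: A[8] 5 -> -19, delta = -24, sum = 158
Change 4: A[2] 33 -> 28, delta = -5, sum = 153

Answer: 153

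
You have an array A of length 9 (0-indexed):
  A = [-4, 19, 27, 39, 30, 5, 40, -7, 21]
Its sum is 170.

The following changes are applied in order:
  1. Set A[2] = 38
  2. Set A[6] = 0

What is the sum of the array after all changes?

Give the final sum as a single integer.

Initial sum: 170
Change 1: A[2] 27 -> 38, delta = 11, sum = 181
Change 2: A[6] 40 -> 0, delta = -40, sum = 141

Answer: 141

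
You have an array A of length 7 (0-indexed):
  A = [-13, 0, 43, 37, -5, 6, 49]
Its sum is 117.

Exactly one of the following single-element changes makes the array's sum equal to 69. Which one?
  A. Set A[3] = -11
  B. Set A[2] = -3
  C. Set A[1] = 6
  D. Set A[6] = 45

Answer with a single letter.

Answer: A

Derivation:
Option A: A[3] 37->-11, delta=-48, new_sum=117+(-48)=69 <-- matches target
Option B: A[2] 43->-3, delta=-46, new_sum=117+(-46)=71
Option C: A[1] 0->6, delta=6, new_sum=117+(6)=123
Option D: A[6] 49->45, delta=-4, new_sum=117+(-4)=113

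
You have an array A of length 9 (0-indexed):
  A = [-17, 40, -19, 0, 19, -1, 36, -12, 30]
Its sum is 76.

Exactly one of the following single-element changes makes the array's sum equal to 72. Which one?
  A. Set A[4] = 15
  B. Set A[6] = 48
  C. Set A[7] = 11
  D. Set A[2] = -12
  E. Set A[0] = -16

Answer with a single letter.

Answer: A

Derivation:
Option A: A[4] 19->15, delta=-4, new_sum=76+(-4)=72 <-- matches target
Option B: A[6] 36->48, delta=12, new_sum=76+(12)=88
Option C: A[7] -12->11, delta=23, new_sum=76+(23)=99
Option D: A[2] -19->-12, delta=7, new_sum=76+(7)=83
Option E: A[0] -17->-16, delta=1, new_sum=76+(1)=77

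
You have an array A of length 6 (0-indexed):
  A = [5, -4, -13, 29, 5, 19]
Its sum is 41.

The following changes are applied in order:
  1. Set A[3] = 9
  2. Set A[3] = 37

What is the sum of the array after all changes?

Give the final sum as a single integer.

Answer: 49

Derivation:
Initial sum: 41
Change 1: A[3] 29 -> 9, delta = -20, sum = 21
Change 2: A[3] 9 -> 37, delta = 28, sum = 49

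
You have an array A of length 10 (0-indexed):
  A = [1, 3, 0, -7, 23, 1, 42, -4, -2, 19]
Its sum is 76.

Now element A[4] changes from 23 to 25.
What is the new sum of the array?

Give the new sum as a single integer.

Answer: 78

Derivation:
Old value at index 4: 23
New value at index 4: 25
Delta = 25 - 23 = 2
New sum = old_sum + delta = 76 + (2) = 78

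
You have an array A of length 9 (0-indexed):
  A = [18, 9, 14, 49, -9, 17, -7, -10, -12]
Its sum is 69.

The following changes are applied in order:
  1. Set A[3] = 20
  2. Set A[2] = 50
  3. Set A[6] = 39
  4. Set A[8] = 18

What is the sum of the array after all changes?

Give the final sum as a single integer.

Initial sum: 69
Change 1: A[3] 49 -> 20, delta = -29, sum = 40
Change 2: A[2] 14 -> 50, delta = 36, sum = 76
Change 3: A[6] -7 -> 39, delta = 46, sum = 122
Change 4: A[8] -12 -> 18, delta = 30, sum = 152

Answer: 152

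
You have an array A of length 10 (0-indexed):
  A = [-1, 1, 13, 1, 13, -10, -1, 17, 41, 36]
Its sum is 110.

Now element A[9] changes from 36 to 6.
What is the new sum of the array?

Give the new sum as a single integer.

Old value at index 9: 36
New value at index 9: 6
Delta = 6 - 36 = -30
New sum = old_sum + delta = 110 + (-30) = 80

Answer: 80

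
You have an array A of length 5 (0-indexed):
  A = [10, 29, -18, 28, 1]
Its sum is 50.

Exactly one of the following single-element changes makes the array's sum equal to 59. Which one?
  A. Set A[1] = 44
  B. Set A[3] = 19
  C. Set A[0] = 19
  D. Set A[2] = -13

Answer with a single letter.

Option A: A[1] 29->44, delta=15, new_sum=50+(15)=65
Option B: A[3] 28->19, delta=-9, new_sum=50+(-9)=41
Option C: A[0] 10->19, delta=9, new_sum=50+(9)=59 <-- matches target
Option D: A[2] -18->-13, delta=5, new_sum=50+(5)=55

Answer: C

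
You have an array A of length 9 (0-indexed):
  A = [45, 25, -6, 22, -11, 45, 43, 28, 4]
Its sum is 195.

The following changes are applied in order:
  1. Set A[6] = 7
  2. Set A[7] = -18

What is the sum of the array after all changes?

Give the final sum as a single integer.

Initial sum: 195
Change 1: A[6] 43 -> 7, delta = -36, sum = 159
Change 2: A[7] 28 -> -18, delta = -46, sum = 113

Answer: 113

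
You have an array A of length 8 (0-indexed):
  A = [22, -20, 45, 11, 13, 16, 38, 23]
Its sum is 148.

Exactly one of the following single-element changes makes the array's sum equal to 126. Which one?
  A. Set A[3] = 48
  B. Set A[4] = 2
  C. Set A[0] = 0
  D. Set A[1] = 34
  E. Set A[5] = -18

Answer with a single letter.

Option A: A[3] 11->48, delta=37, new_sum=148+(37)=185
Option B: A[4] 13->2, delta=-11, new_sum=148+(-11)=137
Option C: A[0] 22->0, delta=-22, new_sum=148+(-22)=126 <-- matches target
Option D: A[1] -20->34, delta=54, new_sum=148+(54)=202
Option E: A[5] 16->-18, delta=-34, new_sum=148+(-34)=114

Answer: C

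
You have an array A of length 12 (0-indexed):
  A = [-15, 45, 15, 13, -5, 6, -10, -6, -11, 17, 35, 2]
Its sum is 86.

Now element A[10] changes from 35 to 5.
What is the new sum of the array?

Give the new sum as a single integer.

Answer: 56

Derivation:
Old value at index 10: 35
New value at index 10: 5
Delta = 5 - 35 = -30
New sum = old_sum + delta = 86 + (-30) = 56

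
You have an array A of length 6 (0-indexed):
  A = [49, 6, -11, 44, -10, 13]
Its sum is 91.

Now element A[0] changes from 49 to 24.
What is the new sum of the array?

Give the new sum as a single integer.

Answer: 66

Derivation:
Old value at index 0: 49
New value at index 0: 24
Delta = 24 - 49 = -25
New sum = old_sum + delta = 91 + (-25) = 66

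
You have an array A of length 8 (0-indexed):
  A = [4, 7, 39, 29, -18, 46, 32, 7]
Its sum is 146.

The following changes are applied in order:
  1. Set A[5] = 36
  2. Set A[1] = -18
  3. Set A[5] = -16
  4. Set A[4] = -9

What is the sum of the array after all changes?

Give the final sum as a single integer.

Initial sum: 146
Change 1: A[5] 46 -> 36, delta = -10, sum = 136
Change 2: A[1] 7 -> -18, delta = -25, sum = 111
Change 3: A[5] 36 -> -16, delta = -52, sum = 59
Change 4: A[4] -18 -> -9, delta = 9, sum = 68

Answer: 68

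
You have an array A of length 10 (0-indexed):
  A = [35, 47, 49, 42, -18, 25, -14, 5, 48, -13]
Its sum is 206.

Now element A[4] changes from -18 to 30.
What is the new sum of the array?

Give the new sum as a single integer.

Answer: 254

Derivation:
Old value at index 4: -18
New value at index 4: 30
Delta = 30 - -18 = 48
New sum = old_sum + delta = 206 + (48) = 254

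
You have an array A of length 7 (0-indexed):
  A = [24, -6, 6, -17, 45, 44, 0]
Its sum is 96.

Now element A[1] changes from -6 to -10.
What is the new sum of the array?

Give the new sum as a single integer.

Answer: 92

Derivation:
Old value at index 1: -6
New value at index 1: -10
Delta = -10 - -6 = -4
New sum = old_sum + delta = 96 + (-4) = 92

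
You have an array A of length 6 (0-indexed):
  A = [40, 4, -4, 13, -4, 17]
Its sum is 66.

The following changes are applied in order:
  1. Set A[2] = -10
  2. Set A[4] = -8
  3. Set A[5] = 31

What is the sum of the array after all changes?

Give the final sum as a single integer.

Answer: 70

Derivation:
Initial sum: 66
Change 1: A[2] -4 -> -10, delta = -6, sum = 60
Change 2: A[4] -4 -> -8, delta = -4, sum = 56
Change 3: A[5] 17 -> 31, delta = 14, sum = 70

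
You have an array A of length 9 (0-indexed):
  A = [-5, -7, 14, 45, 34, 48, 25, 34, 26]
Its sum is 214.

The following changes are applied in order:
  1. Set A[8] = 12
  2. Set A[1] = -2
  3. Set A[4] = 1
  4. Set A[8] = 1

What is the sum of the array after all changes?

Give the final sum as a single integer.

Answer: 161

Derivation:
Initial sum: 214
Change 1: A[8] 26 -> 12, delta = -14, sum = 200
Change 2: A[1] -7 -> -2, delta = 5, sum = 205
Change 3: A[4] 34 -> 1, delta = -33, sum = 172
Change 4: A[8] 12 -> 1, delta = -11, sum = 161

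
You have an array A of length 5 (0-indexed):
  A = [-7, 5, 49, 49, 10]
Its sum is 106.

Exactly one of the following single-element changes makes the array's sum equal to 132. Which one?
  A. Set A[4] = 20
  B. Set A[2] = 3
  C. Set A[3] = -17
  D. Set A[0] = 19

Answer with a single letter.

Answer: D

Derivation:
Option A: A[4] 10->20, delta=10, new_sum=106+(10)=116
Option B: A[2] 49->3, delta=-46, new_sum=106+(-46)=60
Option C: A[3] 49->-17, delta=-66, new_sum=106+(-66)=40
Option D: A[0] -7->19, delta=26, new_sum=106+(26)=132 <-- matches target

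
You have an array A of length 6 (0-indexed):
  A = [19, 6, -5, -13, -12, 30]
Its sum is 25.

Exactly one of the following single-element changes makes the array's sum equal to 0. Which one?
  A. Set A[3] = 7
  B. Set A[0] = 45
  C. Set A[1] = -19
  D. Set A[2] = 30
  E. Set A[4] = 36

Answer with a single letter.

Option A: A[3] -13->7, delta=20, new_sum=25+(20)=45
Option B: A[0] 19->45, delta=26, new_sum=25+(26)=51
Option C: A[1] 6->-19, delta=-25, new_sum=25+(-25)=0 <-- matches target
Option D: A[2] -5->30, delta=35, new_sum=25+(35)=60
Option E: A[4] -12->36, delta=48, new_sum=25+(48)=73

Answer: C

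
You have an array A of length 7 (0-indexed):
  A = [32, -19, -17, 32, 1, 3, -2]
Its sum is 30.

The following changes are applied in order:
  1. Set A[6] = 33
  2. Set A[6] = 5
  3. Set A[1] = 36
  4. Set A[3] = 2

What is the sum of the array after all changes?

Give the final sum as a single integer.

Initial sum: 30
Change 1: A[6] -2 -> 33, delta = 35, sum = 65
Change 2: A[6] 33 -> 5, delta = -28, sum = 37
Change 3: A[1] -19 -> 36, delta = 55, sum = 92
Change 4: A[3] 32 -> 2, delta = -30, sum = 62

Answer: 62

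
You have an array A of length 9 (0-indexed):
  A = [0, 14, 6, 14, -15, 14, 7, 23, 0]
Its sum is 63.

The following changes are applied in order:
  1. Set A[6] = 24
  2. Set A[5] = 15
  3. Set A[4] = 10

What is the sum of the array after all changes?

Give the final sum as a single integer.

Initial sum: 63
Change 1: A[6] 7 -> 24, delta = 17, sum = 80
Change 2: A[5] 14 -> 15, delta = 1, sum = 81
Change 3: A[4] -15 -> 10, delta = 25, sum = 106

Answer: 106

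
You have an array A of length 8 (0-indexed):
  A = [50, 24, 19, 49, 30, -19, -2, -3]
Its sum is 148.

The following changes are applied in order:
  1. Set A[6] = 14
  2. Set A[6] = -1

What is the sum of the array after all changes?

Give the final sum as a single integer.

Initial sum: 148
Change 1: A[6] -2 -> 14, delta = 16, sum = 164
Change 2: A[6] 14 -> -1, delta = -15, sum = 149

Answer: 149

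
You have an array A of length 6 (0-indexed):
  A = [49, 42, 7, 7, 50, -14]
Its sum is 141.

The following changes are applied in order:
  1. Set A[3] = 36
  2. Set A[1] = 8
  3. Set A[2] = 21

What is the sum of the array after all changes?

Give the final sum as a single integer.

Answer: 150

Derivation:
Initial sum: 141
Change 1: A[3] 7 -> 36, delta = 29, sum = 170
Change 2: A[1] 42 -> 8, delta = -34, sum = 136
Change 3: A[2] 7 -> 21, delta = 14, sum = 150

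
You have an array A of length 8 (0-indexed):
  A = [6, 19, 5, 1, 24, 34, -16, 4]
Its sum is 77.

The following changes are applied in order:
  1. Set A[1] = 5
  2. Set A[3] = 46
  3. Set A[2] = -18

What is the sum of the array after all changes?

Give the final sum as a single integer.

Answer: 85

Derivation:
Initial sum: 77
Change 1: A[1] 19 -> 5, delta = -14, sum = 63
Change 2: A[3] 1 -> 46, delta = 45, sum = 108
Change 3: A[2] 5 -> -18, delta = -23, sum = 85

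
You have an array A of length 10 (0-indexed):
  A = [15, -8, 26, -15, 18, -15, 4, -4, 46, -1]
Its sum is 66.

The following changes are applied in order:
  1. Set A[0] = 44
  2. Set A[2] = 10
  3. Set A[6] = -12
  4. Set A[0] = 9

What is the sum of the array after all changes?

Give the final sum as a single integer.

Initial sum: 66
Change 1: A[0] 15 -> 44, delta = 29, sum = 95
Change 2: A[2] 26 -> 10, delta = -16, sum = 79
Change 3: A[6] 4 -> -12, delta = -16, sum = 63
Change 4: A[0] 44 -> 9, delta = -35, sum = 28

Answer: 28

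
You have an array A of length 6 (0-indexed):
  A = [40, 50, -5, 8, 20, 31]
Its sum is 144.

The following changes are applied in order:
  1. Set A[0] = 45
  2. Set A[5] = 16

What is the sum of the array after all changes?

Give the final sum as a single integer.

Initial sum: 144
Change 1: A[0] 40 -> 45, delta = 5, sum = 149
Change 2: A[5] 31 -> 16, delta = -15, sum = 134

Answer: 134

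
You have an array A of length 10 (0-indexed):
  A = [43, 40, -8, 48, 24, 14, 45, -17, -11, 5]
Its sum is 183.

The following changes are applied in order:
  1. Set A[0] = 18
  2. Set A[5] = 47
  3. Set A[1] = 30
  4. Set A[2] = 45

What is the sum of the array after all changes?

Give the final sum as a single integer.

Answer: 234

Derivation:
Initial sum: 183
Change 1: A[0] 43 -> 18, delta = -25, sum = 158
Change 2: A[5] 14 -> 47, delta = 33, sum = 191
Change 3: A[1] 40 -> 30, delta = -10, sum = 181
Change 4: A[2] -8 -> 45, delta = 53, sum = 234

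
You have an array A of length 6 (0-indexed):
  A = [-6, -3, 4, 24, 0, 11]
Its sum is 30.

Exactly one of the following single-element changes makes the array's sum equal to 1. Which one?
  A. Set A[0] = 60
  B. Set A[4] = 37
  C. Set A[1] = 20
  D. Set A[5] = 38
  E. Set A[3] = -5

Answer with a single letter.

Answer: E

Derivation:
Option A: A[0] -6->60, delta=66, new_sum=30+(66)=96
Option B: A[4] 0->37, delta=37, new_sum=30+(37)=67
Option C: A[1] -3->20, delta=23, new_sum=30+(23)=53
Option D: A[5] 11->38, delta=27, new_sum=30+(27)=57
Option E: A[3] 24->-5, delta=-29, new_sum=30+(-29)=1 <-- matches target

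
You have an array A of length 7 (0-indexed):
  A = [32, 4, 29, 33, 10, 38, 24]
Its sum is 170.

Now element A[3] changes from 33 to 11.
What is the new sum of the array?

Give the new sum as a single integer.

Old value at index 3: 33
New value at index 3: 11
Delta = 11 - 33 = -22
New sum = old_sum + delta = 170 + (-22) = 148

Answer: 148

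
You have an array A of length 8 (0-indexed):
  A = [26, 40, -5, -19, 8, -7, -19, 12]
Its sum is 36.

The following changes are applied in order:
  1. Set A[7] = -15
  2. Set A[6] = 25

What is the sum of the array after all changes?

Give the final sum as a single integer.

Answer: 53

Derivation:
Initial sum: 36
Change 1: A[7] 12 -> -15, delta = -27, sum = 9
Change 2: A[6] -19 -> 25, delta = 44, sum = 53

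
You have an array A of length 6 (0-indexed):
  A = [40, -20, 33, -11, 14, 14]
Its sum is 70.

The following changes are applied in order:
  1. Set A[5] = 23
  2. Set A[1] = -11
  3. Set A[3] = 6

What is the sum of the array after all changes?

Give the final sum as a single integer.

Initial sum: 70
Change 1: A[5] 14 -> 23, delta = 9, sum = 79
Change 2: A[1] -20 -> -11, delta = 9, sum = 88
Change 3: A[3] -11 -> 6, delta = 17, sum = 105

Answer: 105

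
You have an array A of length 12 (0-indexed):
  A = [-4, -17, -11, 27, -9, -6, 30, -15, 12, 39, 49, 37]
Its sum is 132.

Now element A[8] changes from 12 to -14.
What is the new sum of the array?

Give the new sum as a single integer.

Answer: 106

Derivation:
Old value at index 8: 12
New value at index 8: -14
Delta = -14 - 12 = -26
New sum = old_sum + delta = 132 + (-26) = 106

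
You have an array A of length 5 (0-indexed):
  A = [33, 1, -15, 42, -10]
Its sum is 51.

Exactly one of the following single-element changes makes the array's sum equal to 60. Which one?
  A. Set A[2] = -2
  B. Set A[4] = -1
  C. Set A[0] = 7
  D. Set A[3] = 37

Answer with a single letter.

Answer: B

Derivation:
Option A: A[2] -15->-2, delta=13, new_sum=51+(13)=64
Option B: A[4] -10->-1, delta=9, new_sum=51+(9)=60 <-- matches target
Option C: A[0] 33->7, delta=-26, new_sum=51+(-26)=25
Option D: A[3] 42->37, delta=-5, new_sum=51+(-5)=46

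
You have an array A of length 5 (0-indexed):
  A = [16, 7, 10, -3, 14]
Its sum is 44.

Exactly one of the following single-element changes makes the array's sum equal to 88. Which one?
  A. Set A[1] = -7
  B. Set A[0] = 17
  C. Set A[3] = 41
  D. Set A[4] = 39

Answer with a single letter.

Answer: C

Derivation:
Option A: A[1] 7->-7, delta=-14, new_sum=44+(-14)=30
Option B: A[0] 16->17, delta=1, new_sum=44+(1)=45
Option C: A[3] -3->41, delta=44, new_sum=44+(44)=88 <-- matches target
Option D: A[4] 14->39, delta=25, new_sum=44+(25)=69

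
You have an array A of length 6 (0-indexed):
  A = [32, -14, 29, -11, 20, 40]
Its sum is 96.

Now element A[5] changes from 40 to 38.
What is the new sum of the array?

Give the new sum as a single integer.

Old value at index 5: 40
New value at index 5: 38
Delta = 38 - 40 = -2
New sum = old_sum + delta = 96 + (-2) = 94

Answer: 94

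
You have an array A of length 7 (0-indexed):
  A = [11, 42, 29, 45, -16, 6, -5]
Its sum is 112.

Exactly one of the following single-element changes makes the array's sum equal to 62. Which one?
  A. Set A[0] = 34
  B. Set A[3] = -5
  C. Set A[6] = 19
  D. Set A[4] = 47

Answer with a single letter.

Answer: B

Derivation:
Option A: A[0] 11->34, delta=23, new_sum=112+(23)=135
Option B: A[3] 45->-5, delta=-50, new_sum=112+(-50)=62 <-- matches target
Option C: A[6] -5->19, delta=24, new_sum=112+(24)=136
Option D: A[4] -16->47, delta=63, new_sum=112+(63)=175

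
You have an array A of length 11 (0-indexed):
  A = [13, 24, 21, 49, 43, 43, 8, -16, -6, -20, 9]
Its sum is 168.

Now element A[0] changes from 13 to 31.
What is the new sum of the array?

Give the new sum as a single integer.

Answer: 186

Derivation:
Old value at index 0: 13
New value at index 0: 31
Delta = 31 - 13 = 18
New sum = old_sum + delta = 168 + (18) = 186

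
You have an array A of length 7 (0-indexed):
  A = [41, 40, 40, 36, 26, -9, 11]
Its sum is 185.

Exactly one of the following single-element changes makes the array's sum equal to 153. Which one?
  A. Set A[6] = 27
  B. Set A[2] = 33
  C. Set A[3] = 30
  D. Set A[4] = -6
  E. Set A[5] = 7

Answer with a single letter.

Answer: D

Derivation:
Option A: A[6] 11->27, delta=16, new_sum=185+(16)=201
Option B: A[2] 40->33, delta=-7, new_sum=185+(-7)=178
Option C: A[3] 36->30, delta=-6, new_sum=185+(-6)=179
Option D: A[4] 26->-6, delta=-32, new_sum=185+(-32)=153 <-- matches target
Option E: A[5] -9->7, delta=16, new_sum=185+(16)=201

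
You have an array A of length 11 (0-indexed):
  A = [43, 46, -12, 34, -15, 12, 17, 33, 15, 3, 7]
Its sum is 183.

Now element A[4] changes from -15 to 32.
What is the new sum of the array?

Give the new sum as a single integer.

Old value at index 4: -15
New value at index 4: 32
Delta = 32 - -15 = 47
New sum = old_sum + delta = 183 + (47) = 230

Answer: 230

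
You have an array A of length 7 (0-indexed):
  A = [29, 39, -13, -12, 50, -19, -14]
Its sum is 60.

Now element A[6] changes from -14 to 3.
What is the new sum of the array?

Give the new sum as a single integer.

Answer: 77

Derivation:
Old value at index 6: -14
New value at index 6: 3
Delta = 3 - -14 = 17
New sum = old_sum + delta = 60 + (17) = 77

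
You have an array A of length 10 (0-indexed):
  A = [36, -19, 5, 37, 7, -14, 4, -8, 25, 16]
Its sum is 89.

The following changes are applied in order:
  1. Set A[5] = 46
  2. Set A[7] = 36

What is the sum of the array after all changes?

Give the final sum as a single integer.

Answer: 193

Derivation:
Initial sum: 89
Change 1: A[5] -14 -> 46, delta = 60, sum = 149
Change 2: A[7] -8 -> 36, delta = 44, sum = 193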